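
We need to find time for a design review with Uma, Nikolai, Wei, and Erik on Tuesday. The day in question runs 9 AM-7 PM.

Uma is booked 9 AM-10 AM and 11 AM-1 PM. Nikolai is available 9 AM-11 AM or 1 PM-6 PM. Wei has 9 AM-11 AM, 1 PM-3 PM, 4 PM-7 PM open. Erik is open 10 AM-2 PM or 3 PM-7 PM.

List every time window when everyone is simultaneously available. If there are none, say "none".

10:00-11:00, 13:00-14:00, 16:00-18:00

Uma free: 10:00-11:00, 13:00-19:00 (invert busy blocks within the working day).
Nikolai free: 09:00-11:00, 13:00-18:00.
Wei free: 09:00-11:00, 13:00-15:00, 16:00-19:00.
Erik free: 10:00-14:00, 15:00-19:00.
Uma ∩ Nikolai: 10:00-11:00, 13:00-18:00.
Uma ∩ Nikolai ∩ Wei: 10:00-11:00, 13:00-15:00, 16:00-18:00.
Uma ∩ Nikolai ∩ Wei ∩ Erik: 10:00-11:00, 13:00-14:00, 16:00-18:00.
So the common availability across everyone is 10:00-11:00, 13:00-14:00, 16:00-18:00.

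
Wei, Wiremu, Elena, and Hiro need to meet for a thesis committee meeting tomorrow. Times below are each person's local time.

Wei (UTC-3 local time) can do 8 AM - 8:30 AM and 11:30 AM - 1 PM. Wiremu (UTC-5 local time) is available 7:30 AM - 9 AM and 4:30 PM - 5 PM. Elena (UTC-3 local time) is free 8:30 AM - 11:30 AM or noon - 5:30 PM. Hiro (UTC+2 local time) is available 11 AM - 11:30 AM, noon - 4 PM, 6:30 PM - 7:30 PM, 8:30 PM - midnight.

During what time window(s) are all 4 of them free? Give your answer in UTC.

none

Wei in UTC: 11:00-11:30, 14:30-16:00 (add 3h to convert from UTC-3).
Wiremu in UTC: 12:30-14:00, 21:30-22:00 (add 5h to convert from UTC-5).
Elena in UTC: 11:30-14:30, 15:00-20:30 (add 3h to convert from UTC-3).
Hiro in UTC: 09:00-09:30, 10:00-14:00, 16:30-17:30, 18:30-22:00 (subtract 2h to convert from UTC+2).
Wei ∩ Wiremu: ∅.
Wei ∩ Wiremu ∩ Elena: ∅.
Wei ∩ Wiremu ∩ Elena ∩ Hiro: ∅.
There is no time when everyone is free.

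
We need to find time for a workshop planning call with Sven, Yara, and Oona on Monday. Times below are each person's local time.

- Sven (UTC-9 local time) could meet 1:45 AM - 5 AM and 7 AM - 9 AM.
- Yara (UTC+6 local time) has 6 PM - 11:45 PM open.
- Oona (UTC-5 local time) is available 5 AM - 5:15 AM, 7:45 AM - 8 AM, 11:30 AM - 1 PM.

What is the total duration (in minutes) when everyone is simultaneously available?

90

Sven in UTC: 10:45-14:00, 16:00-18:00 (add 9h to convert from UTC-9).
Yara in UTC: 12:00-17:45 (subtract 6h to convert from UTC+6).
Oona in UTC: 10:00-10:15, 12:45-13:00, 16:30-18:00 (add 5h to convert from UTC-5).
Sven ∩ Yara: 12:00-14:00, 16:00-17:45.
Sven ∩ Yara ∩ Oona: 12:45-13:00, 16:30-17:45.
Those are the intersection windows.
Summing the common windows: 15 + 75 = 90 minutes.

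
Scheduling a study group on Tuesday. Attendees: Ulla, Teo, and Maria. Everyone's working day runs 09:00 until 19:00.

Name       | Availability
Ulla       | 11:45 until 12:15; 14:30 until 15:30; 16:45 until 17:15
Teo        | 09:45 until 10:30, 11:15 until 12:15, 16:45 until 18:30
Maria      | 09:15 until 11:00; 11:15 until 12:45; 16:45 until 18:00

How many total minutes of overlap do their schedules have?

Ulla ∩ Teo: 11:45-12:15, 16:45-17:15.
Ulla ∩ Teo ∩ Maria: 11:45-12:15, 16:45-17:15.
Summing the common windows: 30 + 30 = 60 minutes.

60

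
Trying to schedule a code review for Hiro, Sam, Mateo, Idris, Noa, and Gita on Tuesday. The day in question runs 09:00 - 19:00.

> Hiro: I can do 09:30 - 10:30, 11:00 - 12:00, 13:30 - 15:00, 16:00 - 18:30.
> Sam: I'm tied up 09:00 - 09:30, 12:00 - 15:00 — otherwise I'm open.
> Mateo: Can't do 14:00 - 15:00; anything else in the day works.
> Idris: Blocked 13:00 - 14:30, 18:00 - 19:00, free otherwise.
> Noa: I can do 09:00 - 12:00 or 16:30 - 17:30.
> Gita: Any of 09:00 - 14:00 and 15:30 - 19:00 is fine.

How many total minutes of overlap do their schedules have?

180

Hiro free: 09:30-10:30, 11:00-12:00, 13:30-15:00, 16:00-18:30.
Sam free: 09:30-12:00, 15:00-19:00 (invert busy blocks within the working day).
Mateo free: 09:00-14:00, 15:00-19:00 (invert busy blocks within the working day).
Idris free: 09:00-13:00, 14:30-18:00 (invert busy blocks within the working day).
Noa free: 09:00-12:00, 16:30-17:30.
Gita free: 09:00-14:00, 15:30-19:00.
Hiro ∩ Sam: 09:30-10:30, 11:00-12:00, 16:00-18:30.
Hiro ∩ Sam ∩ Mateo: 09:30-10:30, 11:00-12:00, 16:00-18:30.
Hiro ∩ Sam ∩ Mateo ∩ Idris: 09:30-10:30, 11:00-12:00, 16:00-18:00.
Hiro ∩ Sam ∩ Mateo ∩ Idris ∩ Noa: 09:30-10:30, 11:00-12:00, 16:30-17:30.
Hiro ∩ Sam ∩ Mateo ∩ Idris ∩ Noa ∩ Gita: 09:30-10:30, 11:00-12:00, 16:30-17:30.
So the common availability across everyone is 09:30-10:30, 11:00-12:00, 16:30-17:30.
Summing the common windows: 60 + 60 + 60 = 180 minutes.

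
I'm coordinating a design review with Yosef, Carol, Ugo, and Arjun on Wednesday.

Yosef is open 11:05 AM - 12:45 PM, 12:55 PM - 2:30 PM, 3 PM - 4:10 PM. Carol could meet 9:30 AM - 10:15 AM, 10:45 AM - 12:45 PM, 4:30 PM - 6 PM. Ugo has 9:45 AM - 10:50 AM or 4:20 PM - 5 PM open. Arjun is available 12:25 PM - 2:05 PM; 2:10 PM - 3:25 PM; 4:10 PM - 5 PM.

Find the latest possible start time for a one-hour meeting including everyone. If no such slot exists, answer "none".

none

Yosef ∩ Carol: 11:05-12:45.
Yosef ∩ Carol ∩ Ugo: ∅.
Yosef ∩ Carol ∩ Ugo ∩ Arjun: ∅.
There is no time when everyone is free.
No common window is at least 60 minutes long.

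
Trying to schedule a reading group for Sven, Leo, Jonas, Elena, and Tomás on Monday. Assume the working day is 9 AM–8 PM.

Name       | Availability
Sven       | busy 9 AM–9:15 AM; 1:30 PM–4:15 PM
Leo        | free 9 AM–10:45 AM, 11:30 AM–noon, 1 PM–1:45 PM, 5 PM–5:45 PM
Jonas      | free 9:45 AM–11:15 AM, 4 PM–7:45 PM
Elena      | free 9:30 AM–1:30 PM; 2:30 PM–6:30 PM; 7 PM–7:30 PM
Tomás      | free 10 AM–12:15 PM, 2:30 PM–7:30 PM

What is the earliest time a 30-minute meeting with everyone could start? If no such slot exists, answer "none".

Sven free: 09:15-13:30, 16:15-20:00 (invert busy blocks within the working day).
Leo free: 09:00-10:45, 11:30-12:00, 13:00-13:45, 17:00-17:45.
Jonas free: 09:45-11:15, 16:00-19:45.
Elena free: 09:30-13:30, 14:30-18:30, 19:00-19:30.
Tomás free: 10:00-12:15, 14:30-19:30.
Sven ∩ Leo: 09:15-10:45, 11:30-12:00, 13:00-13:30, 17:00-17:45.
Sven ∩ Leo ∩ Jonas: 09:45-10:45, 17:00-17:45.
Sven ∩ Leo ∩ Jonas ∩ Elena: 09:45-10:45, 17:00-17:45.
Sven ∩ Leo ∩ Jonas ∩ Elena ∩ Tomás: 10:00-10:45, 17:00-17:45.
So the common availability across everyone is 10:00-10:45, 17:00-17:45.
The first common window of at least 30 minutes is 10:00-10:45, so the earliest start is 10:00.

10:00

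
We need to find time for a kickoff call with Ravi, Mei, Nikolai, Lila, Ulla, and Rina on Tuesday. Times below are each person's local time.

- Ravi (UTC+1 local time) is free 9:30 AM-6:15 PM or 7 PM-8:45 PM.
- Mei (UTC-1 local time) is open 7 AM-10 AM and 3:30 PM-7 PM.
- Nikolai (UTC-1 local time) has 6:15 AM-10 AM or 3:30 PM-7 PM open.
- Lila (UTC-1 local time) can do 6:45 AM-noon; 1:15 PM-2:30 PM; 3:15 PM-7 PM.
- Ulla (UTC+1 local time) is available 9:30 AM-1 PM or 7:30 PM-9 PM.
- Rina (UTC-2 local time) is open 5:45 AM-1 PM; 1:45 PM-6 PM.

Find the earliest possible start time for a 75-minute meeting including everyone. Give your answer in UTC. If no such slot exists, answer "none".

08:30

Ravi in UTC: 08:30-17:15, 18:00-19:45 (subtract 1h to convert from UTC+1).
Mei in UTC: 08:00-11:00, 16:30-20:00 (add 1h to convert from UTC-1).
Nikolai in UTC: 07:15-11:00, 16:30-20:00 (add 1h to convert from UTC-1).
Lila in UTC: 07:45-13:00, 14:15-15:30, 16:15-20:00 (add 1h to convert from UTC-1).
Ulla in UTC: 08:30-12:00, 18:30-20:00 (subtract 1h to convert from UTC+1).
Rina in UTC: 07:45-15:00, 15:45-20:00 (add 2h to convert from UTC-2).
Ravi ∩ Mei: 08:30-11:00, 16:30-17:15, 18:00-19:45.
Ravi ∩ Mei ∩ Nikolai: 08:30-11:00, 16:30-17:15, 18:00-19:45.
Ravi ∩ Mei ∩ Nikolai ∩ Lila: 08:30-11:00, 16:30-17:15, 18:00-19:45.
Ravi ∩ Mei ∩ Nikolai ∩ Lila ∩ Ulla: 08:30-11:00, 18:30-19:45.
Ravi ∩ Mei ∩ Nikolai ∩ Lila ∩ Ulla ∩ Rina: 08:30-11:00, 18:30-19:45.
The first common window of at least 75 minutes is 08:30-11:00, so the earliest start is 08:30.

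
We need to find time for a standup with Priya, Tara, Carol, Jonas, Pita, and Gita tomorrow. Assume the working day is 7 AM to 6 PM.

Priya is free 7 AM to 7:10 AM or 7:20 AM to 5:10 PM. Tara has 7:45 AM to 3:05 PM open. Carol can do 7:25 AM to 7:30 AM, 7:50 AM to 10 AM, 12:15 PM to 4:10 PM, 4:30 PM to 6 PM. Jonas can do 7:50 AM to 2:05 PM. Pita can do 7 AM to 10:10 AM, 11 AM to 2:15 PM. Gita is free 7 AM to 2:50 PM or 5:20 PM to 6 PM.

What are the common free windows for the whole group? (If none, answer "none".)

Priya ∩ Tara: 07:45-15:05.
Priya ∩ Tara ∩ Carol: 07:50-10:00, 12:15-15:05.
Priya ∩ Tara ∩ Carol ∩ Jonas: 07:50-10:00, 12:15-14:05.
Priya ∩ Tara ∩ Carol ∩ Jonas ∩ Pita: 07:50-10:00, 12:15-14:05.
Priya ∩ Tara ∩ Carol ∩ Jonas ∩ Pita ∩ Gita: 07:50-10:00, 12:15-14:05.
Those are the intersection windows.

07:50-10:00, 12:15-14:05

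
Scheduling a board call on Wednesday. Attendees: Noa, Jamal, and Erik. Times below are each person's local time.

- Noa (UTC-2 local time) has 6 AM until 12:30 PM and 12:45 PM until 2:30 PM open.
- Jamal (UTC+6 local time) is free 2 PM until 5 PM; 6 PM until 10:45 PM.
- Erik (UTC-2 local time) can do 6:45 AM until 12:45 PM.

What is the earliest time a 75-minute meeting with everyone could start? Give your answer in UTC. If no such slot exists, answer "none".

Noa in UTC: 08:00-14:30, 14:45-16:30 (add 2h to convert from UTC-2).
Jamal in UTC: 08:00-11:00, 12:00-16:45 (subtract 6h to convert from UTC+6).
Erik in UTC: 08:45-14:45 (add 2h to convert from UTC-2).
Noa ∩ Jamal: 08:00-11:00, 12:00-14:30, 14:45-16:30.
Noa ∩ Jamal ∩ Erik: 08:45-11:00, 12:00-14:30.
Those are the intersection windows.
The first common window of at least 75 minutes is 08:45-11:00, so the earliest start is 08:45.

08:45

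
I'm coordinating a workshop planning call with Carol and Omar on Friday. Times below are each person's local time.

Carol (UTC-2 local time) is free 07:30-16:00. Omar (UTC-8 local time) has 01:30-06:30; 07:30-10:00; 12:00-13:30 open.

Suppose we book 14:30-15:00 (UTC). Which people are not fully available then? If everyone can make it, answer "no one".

Carol in UTC: 09:30-18:00 (add 2h to convert from UTC-2).
Omar in UTC: 09:30-14:30, 15:30-18:00, 20:00-21:30 (add 8h to convert from UTC-8).
Carol: free for 14:30-15:00. Omar: not fully free for 14:30-15:00.

Omar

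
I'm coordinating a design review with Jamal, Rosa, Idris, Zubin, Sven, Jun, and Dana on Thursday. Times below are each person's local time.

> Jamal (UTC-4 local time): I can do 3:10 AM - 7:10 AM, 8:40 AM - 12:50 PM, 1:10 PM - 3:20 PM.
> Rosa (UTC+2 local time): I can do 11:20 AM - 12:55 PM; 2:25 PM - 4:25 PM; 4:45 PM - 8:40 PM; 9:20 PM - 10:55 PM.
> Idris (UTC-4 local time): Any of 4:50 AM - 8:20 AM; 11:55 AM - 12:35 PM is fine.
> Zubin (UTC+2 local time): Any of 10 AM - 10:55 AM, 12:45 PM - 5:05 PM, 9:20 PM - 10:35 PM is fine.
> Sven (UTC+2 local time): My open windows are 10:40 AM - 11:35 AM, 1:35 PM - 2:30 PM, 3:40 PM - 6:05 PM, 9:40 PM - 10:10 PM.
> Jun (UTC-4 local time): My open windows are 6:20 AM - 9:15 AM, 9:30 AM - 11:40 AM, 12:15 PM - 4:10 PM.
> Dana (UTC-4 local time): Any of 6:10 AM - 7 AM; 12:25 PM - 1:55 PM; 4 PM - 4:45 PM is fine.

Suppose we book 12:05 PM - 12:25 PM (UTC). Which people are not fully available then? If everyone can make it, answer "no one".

Jamal in UTC: 07:10-11:10, 12:40-16:50, 17:10-19:20 (add 4h to convert from UTC-4).
Rosa in UTC: 09:20-10:55, 12:25-14:25, 14:45-18:40, 19:20-20:55 (subtract 2h to convert from UTC+2).
Idris in UTC: 08:50-12:20, 15:55-16:35 (add 4h to convert from UTC-4).
Zubin in UTC: 08:00-08:55, 10:45-15:05, 19:20-20:35 (subtract 2h to convert from UTC+2).
Sven in UTC: 08:40-09:35, 11:35-12:30, 13:40-16:05, 19:40-20:10 (subtract 2h to convert from UTC+2).
Jun in UTC: 10:20-13:15, 13:30-15:40, 16:15-20:10 (add 4h to convert from UTC-4).
Dana in UTC: 10:10-11:00, 16:25-17:55, 20:00-20:45 (add 4h to convert from UTC-4).
Jamal: not fully free for 12:05-12:25. Rosa: not fully free for 12:05-12:25. Idris: not fully free for 12:05-12:25. Zubin: free for 12:05-12:25. Sven: free for 12:05-12:25. Jun: free for 12:05-12:25. Dana: not fully free for 12:05-12:25.

Dana, Idris, Jamal, Rosa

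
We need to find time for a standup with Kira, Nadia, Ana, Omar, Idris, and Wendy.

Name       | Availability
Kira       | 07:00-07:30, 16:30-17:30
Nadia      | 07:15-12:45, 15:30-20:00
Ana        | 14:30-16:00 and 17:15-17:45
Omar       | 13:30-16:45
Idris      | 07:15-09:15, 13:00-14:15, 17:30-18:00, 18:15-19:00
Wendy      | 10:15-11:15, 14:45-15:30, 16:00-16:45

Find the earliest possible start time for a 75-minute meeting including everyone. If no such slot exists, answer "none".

Kira ∩ Nadia: 07:15-07:30, 16:30-17:30.
Kira ∩ Nadia ∩ Ana: 17:15-17:30.
Kira ∩ Nadia ∩ Ana ∩ Omar: ∅.
Kira ∩ Nadia ∩ Ana ∩ Omar ∩ Idris: ∅.
Kira ∩ Nadia ∩ Ana ∩ Omar ∩ Idris ∩ Wendy: ∅.
There is no time when everyone is free.
No common window is at least 75 minutes long.

none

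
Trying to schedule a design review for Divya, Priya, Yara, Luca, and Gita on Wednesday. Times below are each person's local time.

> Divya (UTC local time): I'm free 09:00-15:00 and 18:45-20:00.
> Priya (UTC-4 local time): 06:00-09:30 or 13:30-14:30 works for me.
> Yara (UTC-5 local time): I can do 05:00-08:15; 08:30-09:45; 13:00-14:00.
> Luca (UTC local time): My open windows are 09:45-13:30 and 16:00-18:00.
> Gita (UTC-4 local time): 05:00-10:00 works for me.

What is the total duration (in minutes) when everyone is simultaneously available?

195

Divya in UTC: 09:00-15:00, 18:45-20:00.
Priya in UTC: 10:00-13:30, 17:30-18:30 (add 4h to convert from UTC-4).
Yara in UTC: 10:00-13:15, 13:30-14:45, 18:00-19:00 (add 5h to convert from UTC-5).
Luca in UTC: 09:45-13:30, 16:00-18:00.
Gita in UTC: 09:00-14:00 (add 4h to convert from UTC-4).
Divya ∩ Priya: 10:00-13:30.
Divya ∩ Priya ∩ Yara: 10:00-13:15.
Divya ∩ Priya ∩ Yara ∩ Luca: 10:00-13:15.
Divya ∩ Priya ∩ Yara ∩ Luca ∩ Gita: 10:00-13:15.
So the common availability across everyone is 10:00-13:15.
That's a single block of 195 minutes.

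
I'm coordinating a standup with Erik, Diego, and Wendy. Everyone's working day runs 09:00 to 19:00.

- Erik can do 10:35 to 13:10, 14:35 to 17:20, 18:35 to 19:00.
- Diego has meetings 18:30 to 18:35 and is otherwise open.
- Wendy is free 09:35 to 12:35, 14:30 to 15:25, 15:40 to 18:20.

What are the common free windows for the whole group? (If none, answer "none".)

Erik free: 10:35-13:10, 14:35-17:20, 18:35-19:00.
Diego free: 09:00-18:30, 18:35-19:00 (invert busy blocks within the working day).
Wendy free: 09:35-12:35, 14:30-15:25, 15:40-18:20.
Erik ∩ Diego: 10:35-13:10, 14:35-17:20, 18:35-19:00.
Erik ∩ Diego ∩ Wendy: 10:35-12:35, 14:35-15:25, 15:40-17:20.
So the common availability across everyone is 10:35-12:35, 14:35-15:25, 15:40-17:20.

10:35-12:35, 14:35-15:25, 15:40-17:20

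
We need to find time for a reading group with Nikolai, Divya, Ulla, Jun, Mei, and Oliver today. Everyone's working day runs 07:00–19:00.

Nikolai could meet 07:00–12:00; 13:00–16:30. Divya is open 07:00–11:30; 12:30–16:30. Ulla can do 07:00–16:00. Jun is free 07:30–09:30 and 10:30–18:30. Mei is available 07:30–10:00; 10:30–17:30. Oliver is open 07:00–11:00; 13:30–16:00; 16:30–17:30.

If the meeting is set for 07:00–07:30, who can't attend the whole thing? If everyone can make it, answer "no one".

Nikolai: free for 07:00-07:30. Divya: free for 07:00-07:30. Ulla: free for 07:00-07:30. Jun: not fully free for 07:00-07:30. Mei: not fully free for 07:00-07:30. Oliver: free for 07:00-07:30.

Jun, Mei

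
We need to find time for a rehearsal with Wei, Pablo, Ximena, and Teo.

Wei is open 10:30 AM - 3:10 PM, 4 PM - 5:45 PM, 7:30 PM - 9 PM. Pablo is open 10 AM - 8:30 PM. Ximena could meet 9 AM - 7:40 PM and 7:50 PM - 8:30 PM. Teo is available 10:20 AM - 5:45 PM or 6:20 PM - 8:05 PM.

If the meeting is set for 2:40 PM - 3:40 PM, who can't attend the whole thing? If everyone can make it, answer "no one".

Wei: not fully free for 14:40-15:40. Pablo: free for 14:40-15:40. Ximena: free for 14:40-15:40. Teo: free for 14:40-15:40.

Wei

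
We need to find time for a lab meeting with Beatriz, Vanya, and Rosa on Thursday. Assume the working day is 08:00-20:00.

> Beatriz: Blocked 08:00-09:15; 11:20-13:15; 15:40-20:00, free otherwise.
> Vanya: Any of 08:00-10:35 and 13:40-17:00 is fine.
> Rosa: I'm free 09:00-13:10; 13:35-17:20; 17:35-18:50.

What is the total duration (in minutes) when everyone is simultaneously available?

200

Beatriz free: 09:15-11:20, 13:15-15:40 (invert busy blocks within the working day).
Vanya free: 08:00-10:35, 13:40-17:00.
Rosa free: 09:00-13:10, 13:35-17:20, 17:35-18:50.
Beatriz ∩ Vanya: 09:15-10:35, 13:40-15:40.
Beatriz ∩ Vanya ∩ Rosa: 09:15-10:35, 13:40-15:40.
Summing the common windows: 80 + 120 = 200 minutes.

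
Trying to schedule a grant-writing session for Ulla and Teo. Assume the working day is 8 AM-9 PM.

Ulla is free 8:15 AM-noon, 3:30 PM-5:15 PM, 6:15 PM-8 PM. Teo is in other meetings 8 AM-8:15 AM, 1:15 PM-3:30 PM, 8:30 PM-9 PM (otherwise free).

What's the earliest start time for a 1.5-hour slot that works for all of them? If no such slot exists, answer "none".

08:15

Ulla free: 08:15-12:00, 15:30-17:15, 18:15-20:00.
Teo free: 08:15-13:15, 15:30-20:30 (invert busy blocks within the working day).
Ulla ∩ Teo: 08:15-12:00, 15:30-17:15, 18:15-20:00.
So the common availability across everyone is 08:15-12:00, 15:30-17:15, 18:15-20:00.
The first common window of at least 90 minutes is 08:15-12:00, so the earliest start is 08:15.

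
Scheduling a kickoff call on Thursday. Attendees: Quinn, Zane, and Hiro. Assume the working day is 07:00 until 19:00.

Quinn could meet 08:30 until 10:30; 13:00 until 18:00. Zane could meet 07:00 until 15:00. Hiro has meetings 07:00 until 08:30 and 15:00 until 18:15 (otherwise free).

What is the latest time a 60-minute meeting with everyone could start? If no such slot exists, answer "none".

14:00

Quinn free: 08:30-10:30, 13:00-18:00.
Zane free: 07:00-15:00.
Hiro free: 08:30-15:00, 18:15-19:00 (invert busy blocks within the working day).
Quinn ∩ Zane: 08:30-10:30, 13:00-15:00.
Quinn ∩ Zane ∩ Hiro: 08:30-10:30, 13:00-15:00.
The last common window of at least 60 minutes is 13:00-15:00; a 60-minute meeting can start as late as 14:00 and still end by 15:00.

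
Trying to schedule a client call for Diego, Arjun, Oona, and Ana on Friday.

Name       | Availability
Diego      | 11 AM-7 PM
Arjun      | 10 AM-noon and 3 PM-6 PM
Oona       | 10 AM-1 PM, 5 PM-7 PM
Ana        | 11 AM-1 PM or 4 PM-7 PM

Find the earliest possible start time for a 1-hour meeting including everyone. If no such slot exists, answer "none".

11:00

Diego ∩ Arjun: 11:00-12:00, 15:00-18:00.
Diego ∩ Arjun ∩ Oona: 11:00-12:00, 17:00-18:00.
Diego ∩ Arjun ∩ Oona ∩ Ana: 11:00-12:00, 17:00-18:00.
The first common window of at least 60 minutes is 11:00-12:00, so the earliest start is 11:00.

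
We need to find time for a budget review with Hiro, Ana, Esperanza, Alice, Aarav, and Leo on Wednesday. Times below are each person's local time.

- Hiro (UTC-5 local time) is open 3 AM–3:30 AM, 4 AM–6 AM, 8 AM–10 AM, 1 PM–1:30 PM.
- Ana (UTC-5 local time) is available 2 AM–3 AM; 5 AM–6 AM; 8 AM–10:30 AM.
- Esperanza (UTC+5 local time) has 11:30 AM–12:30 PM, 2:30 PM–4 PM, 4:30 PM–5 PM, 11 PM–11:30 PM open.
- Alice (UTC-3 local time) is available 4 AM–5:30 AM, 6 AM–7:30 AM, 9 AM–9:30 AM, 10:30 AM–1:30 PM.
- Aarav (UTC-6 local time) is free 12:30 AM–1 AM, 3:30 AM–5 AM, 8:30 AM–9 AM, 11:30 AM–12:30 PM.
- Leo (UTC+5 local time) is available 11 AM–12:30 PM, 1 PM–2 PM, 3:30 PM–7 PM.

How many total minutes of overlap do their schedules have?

0

Hiro in UTC: 08:00-08:30, 09:00-11:00, 13:00-15:00, 18:00-18:30 (add 5h to convert from UTC-5).
Ana in UTC: 07:00-08:00, 10:00-11:00, 13:00-15:30 (add 5h to convert from UTC-5).
Esperanza in UTC: 06:30-07:30, 09:30-11:00, 11:30-12:00, 18:00-18:30 (subtract 5h to convert from UTC+5).
Alice in UTC: 07:00-08:30, 09:00-10:30, 12:00-12:30, 13:30-16:30 (add 3h to convert from UTC-3).
Aarav in UTC: 06:30-07:00, 09:30-11:00, 14:30-15:00, 17:30-18:30 (add 6h to convert from UTC-6).
Leo in UTC: 06:00-07:30, 08:00-09:00, 10:30-14:00 (subtract 5h to convert from UTC+5).
Hiro ∩ Ana: 10:00-11:00, 13:00-15:00.
Hiro ∩ Ana ∩ Esperanza: 10:00-11:00.
Hiro ∩ Ana ∩ Esperanza ∩ Alice: 10:00-10:30.
Hiro ∩ Ana ∩ Esperanza ∩ Alice ∩ Aarav: 10:00-10:30.
Hiro ∩ Ana ∩ Esperanza ∩ Alice ∩ Aarav ∩ Leo: ∅.
There is no time when everyone is free.
There is no common window, so the total is 0 minutes.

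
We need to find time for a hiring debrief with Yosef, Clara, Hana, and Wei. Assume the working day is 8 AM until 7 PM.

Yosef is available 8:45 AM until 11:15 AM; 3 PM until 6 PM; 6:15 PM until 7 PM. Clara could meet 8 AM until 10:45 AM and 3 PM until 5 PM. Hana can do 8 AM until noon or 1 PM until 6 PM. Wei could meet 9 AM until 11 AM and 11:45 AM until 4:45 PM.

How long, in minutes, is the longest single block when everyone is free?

105

Yosef ∩ Clara: 08:45-10:45, 15:00-17:00.
Yosef ∩ Clara ∩ Hana: 08:45-10:45, 15:00-17:00.
Yosef ∩ Clara ∩ Hana ∩ Wei: 09:00-10:45, 15:00-16:45.
The longest is 09:00-10:45 at 105 minutes.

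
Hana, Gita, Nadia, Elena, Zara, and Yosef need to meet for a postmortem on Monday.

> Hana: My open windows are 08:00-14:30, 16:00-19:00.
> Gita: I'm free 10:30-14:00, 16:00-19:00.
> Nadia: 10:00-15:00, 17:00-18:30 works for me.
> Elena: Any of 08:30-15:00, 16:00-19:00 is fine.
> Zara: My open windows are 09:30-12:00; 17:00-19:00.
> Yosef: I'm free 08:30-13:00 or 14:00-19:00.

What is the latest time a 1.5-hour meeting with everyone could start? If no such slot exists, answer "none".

Hana ∩ Gita: 10:30-14:00, 16:00-19:00.
Hana ∩ Gita ∩ Nadia: 10:30-14:00, 17:00-18:30.
Hana ∩ Gita ∩ Nadia ∩ Elena: 10:30-14:00, 17:00-18:30.
Hana ∩ Gita ∩ Nadia ∩ Elena ∩ Zara: 10:30-12:00, 17:00-18:30.
Hana ∩ Gita ∩ Nadia ∩ Elena ∩ Zara ∩ Yosef: 10:30-12:00, 17:00-18:30.
Those are the intersection windows.
The last common window of at least 90 minutes is 17:00-18:30; a 90-minute meeting can start as late as 17:00 and still end by 18:30.

17:00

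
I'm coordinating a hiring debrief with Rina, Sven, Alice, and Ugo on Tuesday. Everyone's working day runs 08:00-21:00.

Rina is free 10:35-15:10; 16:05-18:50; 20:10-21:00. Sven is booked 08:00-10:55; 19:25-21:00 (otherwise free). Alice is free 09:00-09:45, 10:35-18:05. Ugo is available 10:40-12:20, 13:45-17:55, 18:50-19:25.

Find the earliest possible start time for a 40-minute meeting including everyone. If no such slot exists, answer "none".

Rina free: 10:35-15:10, 16:05-18:50, 20:10-21:00.
Sven free: 10:55-19:25 (invert busy blocks within the working day).
Alice free: 09:00-09:45, 10:35-18:05.
Ugo free: 10:40-12:20, 13:45-17:55, 18:50-19:25.
Rina ∩ Sven: 10:55-15:10, 16:05-18:50.
Rina ∩ Sven ∩ Alice: 10:55-15:10, 16:05-18:05.
Rina ∩ Sven ∩ Alice ∩ Ugo: 10:55-12:20, 13:45-15:10, 16:05-17:55.
The first common window of at least 40 minutes is 10:55-12:20, so the earliest start is 10:55.

10:55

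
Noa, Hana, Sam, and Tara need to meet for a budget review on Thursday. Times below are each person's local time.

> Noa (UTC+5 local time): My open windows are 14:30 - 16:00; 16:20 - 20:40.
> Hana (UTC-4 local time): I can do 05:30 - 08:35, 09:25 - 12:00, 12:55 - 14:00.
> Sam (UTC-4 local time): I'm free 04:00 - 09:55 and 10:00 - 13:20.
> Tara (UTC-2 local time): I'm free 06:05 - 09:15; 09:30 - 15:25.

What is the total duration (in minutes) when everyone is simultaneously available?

285

Noa in UTC: 09:30-11:00, 11:20-15:40 (subtract 5h to convert from UTC+5).
Hana in UTC: 09:30-12:35, 13:25-16:00, 16:55-18:00 (add 4h to convert from UTC-4).
Sam in UTC: 08:00-13:55, 14:00-17:20 (add 4h to convert from UTC-4).
Tara in UTC: 08:05-11:15, 11:30-17:25 (add 2h to convert from UTC-2).
Noa ∩ Hana: 09:30-11:00, 11:20-12:35, 13:25-15:40.
Noa ∩ Hana ∩ Sam: 09:30-11:00, 11:20-12:35, 13:25-13:55, 14:00-15:40.
Noa ∩ Hana ∩ Sam ∩ Tara: 09:30-11:00, 11:30-12:35, 13:25-13:55, 14:00-15:40.
Those are the intersection windows.
Summing the common windows: 90 + 65 + 30 + 100 = 285 minutes.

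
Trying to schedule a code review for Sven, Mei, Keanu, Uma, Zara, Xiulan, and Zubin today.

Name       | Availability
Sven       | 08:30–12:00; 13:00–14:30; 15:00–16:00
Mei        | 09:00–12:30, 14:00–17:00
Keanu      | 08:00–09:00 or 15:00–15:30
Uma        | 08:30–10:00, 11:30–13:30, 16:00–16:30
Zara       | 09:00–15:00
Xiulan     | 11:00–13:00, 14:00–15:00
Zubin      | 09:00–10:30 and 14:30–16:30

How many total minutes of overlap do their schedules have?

0

Sven ∩ Mei: 09:00-12:00, 14:00-14:30, 15:00-16:00.
Sven ∩ Mei ∩ Keanu: 15:00-15:30.
Sven ∩ Mei ∩ Keanu ∩ Uma: ∅.
Sven ∩ Mei ∩ Keanu ∩ Uma ∩ Zara: ∅.
Sven ∩ Mei ∩ Keanu ∩ Uma ∩ Zara ∩ Xiulan: ∅.
Sven ∩ Mei ∩ Keanu ∩ Uma ∩ Zara ∩ Xiulan ∩ Zubin: ∅.
There is no time when everyone is free.
There is no common window, so the total is 0 minutes.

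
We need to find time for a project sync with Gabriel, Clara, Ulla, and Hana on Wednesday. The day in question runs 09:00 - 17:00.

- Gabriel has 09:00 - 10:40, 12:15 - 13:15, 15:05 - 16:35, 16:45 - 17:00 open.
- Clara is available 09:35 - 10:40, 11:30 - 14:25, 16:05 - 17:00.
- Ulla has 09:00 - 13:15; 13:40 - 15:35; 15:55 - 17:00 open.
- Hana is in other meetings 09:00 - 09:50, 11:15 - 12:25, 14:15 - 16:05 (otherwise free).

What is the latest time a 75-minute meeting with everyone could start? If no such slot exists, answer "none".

none

Gabriel free: 09:00-10:40, 12:15-13:15, 15:05-16:35, 16:45-17:00.
Clara free: 09:35-10:40, 11:30-14:25, 16:05-17:00.
Ulla free: 09:00-13:15, 13:40-15:35, 15:55-17:00.
Hana free: 09:50-11:15, 12:25-14:15, 16:05-17:00 (invert busy blocks within the working day).
Gabriel ∩ Clara: 09:35-10:40, 12:15-13:15, 16:05-16:35, 16:45-17:00.
Gabriel ∩ Clara ∩ Ulla: 09:35-10:40, 12:15-13:15, 16:05-16:35, 16:45-17:00.
Gabriel ∩ Clara ∩ Ulla ∩ Hana: 09:50-10:40, 12:25-13:15, 16:05-16:35, 16:45-17:00.
No common window is at least 75 minutes long.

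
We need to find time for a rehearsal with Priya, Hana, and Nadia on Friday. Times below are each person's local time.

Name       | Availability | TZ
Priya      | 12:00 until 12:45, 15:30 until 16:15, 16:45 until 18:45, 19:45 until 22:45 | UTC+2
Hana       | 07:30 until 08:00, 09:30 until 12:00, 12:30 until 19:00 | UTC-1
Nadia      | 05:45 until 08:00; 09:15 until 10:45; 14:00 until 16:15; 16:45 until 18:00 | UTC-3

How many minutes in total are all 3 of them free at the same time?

Priya in UTC: 10:00-10:45, 13:30-14:15, 14:45-16:45, 17:45-20:45 (subtract 2h to convert from UTC+2).
Hana in UTC: 08:30-09:00, 10:30-13:00, 13:30-20:00 (add 1h to convert from UTC-1).
Nadia in UTC: 08:45-11:00, 12:15-13:45, 17:00-19:15, 19:45-21:00 (add 3h to convert from UTC-3).
Priya ∩ Hana: 10:30-10:45, 13:30-14:15, 14:45-16:45, 17:45-20:00.
Priya ∩ Hana ∩ Nadia: 10:30-10:45, 13:30-13:45, 17:45-19:15, 19:45-20:00.
So the common availability across everyone is 10:30-10:45, 13:30-13:45, 17:45-19:15, 19:45-20:00.
Summing the common windows: 15 + 15 + 90 + 15 = 135 minutes.

135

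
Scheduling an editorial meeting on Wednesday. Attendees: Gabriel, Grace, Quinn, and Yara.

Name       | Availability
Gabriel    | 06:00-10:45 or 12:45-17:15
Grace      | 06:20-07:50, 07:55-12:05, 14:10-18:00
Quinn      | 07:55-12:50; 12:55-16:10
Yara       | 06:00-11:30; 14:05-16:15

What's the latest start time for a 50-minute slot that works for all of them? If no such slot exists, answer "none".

Gabriel ∩ Grace: 06:20-07:50, 07:55-10:45, 14:10-17:15.
Gabriel ∩ Grace ∩ Quinn: 07:55-10:45, 14:10-16:10.
Gabriel ∩ Grace ∩ Quinn ∩ Yara: 07:55-10:45, 14:10-16:10.
Those are the intersection windows.
The last common window of at least 50 minutes is 14:10-16:10; a 50-minute meeting can start as late as 15:20 and still end by 16:10.

15:20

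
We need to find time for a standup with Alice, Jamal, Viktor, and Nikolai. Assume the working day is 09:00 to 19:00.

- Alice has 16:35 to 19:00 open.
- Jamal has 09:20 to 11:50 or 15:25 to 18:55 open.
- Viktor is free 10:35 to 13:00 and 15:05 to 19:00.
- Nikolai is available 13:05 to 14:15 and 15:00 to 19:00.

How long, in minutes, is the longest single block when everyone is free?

Alice ∩ Jamal: 16:35-18:55.
Alice ∩ Jamal ∩ Viktor: 16:35-18:55.
Alice ∩ Jamal ∩ Viktor ∩ Nikolai: 16:35-18:55.
So the common availability across everyone is 16:35-18:55.
The longest is 16:35-18:55 at 140 minutes.

140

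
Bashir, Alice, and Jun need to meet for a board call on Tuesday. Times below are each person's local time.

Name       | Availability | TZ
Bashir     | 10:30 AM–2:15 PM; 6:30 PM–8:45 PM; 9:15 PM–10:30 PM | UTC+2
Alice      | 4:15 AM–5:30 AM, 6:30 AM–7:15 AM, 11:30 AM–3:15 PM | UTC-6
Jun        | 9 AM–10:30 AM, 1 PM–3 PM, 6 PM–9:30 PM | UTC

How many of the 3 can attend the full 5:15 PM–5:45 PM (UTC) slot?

1

Bashir in UTC: 08:30-12:15, 16:30-18:45, 19:15-20:30 (subtract 2h to convert from UTC+2).
Alice in UTC: 10:15-11:30, 12:30-13:15, 17:30-21:15 (add 6h to convert from UTC-6).
Jun in UTC: 09:00-10:30, 13:00-15:00, 18:00-21:30.
Bashir can make the full 17:15-17:45 slot — that's 1.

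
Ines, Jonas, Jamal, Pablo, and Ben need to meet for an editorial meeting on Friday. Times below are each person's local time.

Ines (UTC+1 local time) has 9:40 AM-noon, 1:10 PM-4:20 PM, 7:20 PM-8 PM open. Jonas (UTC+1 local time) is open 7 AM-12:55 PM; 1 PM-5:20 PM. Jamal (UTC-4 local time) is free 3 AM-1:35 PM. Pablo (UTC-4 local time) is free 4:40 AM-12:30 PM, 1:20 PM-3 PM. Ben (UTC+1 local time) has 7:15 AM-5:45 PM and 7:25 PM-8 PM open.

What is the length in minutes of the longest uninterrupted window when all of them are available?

Ines in UTC: 08:40-11:00, 12:10-15:20, 18:20-19:00 (subtract 1h to convert from UTC+1).
Jonas in UTC: 06:00-11:55, 12:00-16:20 (subtract 1h to convert from UTC+1).
Jamal in UTC: 07:00-17:35 (add 4h to convert from UTC-4).
Pablo in UTC: 08:40-16:30, 17:20-19:00 (add 4h to convert from UTC-4).
Ben in UTC: 06:15-16:45, 18:25-19:00 (subtract 1h to convert from UTC+1).
Ines ∩ Jonas: 08:40-11:00, 12:10-15:20.
Ines ∩ Jonas ∩ Jamal: 08:40-11:00, 12:10-15:20.
Ines ∩ Jonas ∩ Jamal ∩ Pablo: 08:40-11:00, 12:10-15:20.
Ines ∩ Jonas ∩ Jamal ∩ Pablo ∩ Ben: 08:40-11:00, 12:10-15:20.
The longest is 12:10-15:20 at 190 minutes.

190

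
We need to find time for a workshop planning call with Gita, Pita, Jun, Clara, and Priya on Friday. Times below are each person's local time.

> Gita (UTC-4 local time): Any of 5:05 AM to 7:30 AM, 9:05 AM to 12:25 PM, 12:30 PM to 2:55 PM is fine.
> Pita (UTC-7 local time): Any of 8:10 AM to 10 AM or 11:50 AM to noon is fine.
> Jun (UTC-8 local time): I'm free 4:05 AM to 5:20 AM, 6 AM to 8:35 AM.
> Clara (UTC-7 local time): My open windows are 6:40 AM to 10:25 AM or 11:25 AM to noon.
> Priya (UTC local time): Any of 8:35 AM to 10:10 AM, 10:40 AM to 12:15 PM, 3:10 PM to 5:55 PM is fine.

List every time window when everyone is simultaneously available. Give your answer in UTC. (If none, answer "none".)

15:10-16:25, 16:30-16:35

Gita in UTC: 09:05-11:30, 13:05-16:25, 16:30-18:55 (add 4h to convert from UTC-4).
Pita in UTC: 15:10-17:00, 18:50-19:00 (add 7h to convert from UTC-7).
Jun in UTC: 12:05-13:20, 14:00-16:35 (add 8h to convert from UTC-8).
Clara in UTC: 13:40-17:25, 18:25-19:00 (add 7h to convert from UTC-7).
Priya in UTC: 08:35-10:10, 10:40-12:15, 15:10-17:55.
Gita ∩ Pita: 15:10-16:25, 16:30-17:00, 18:50-18:55.
Gita ∩ Pita ∩ Jun: 15:10-16:25, 16:30-16:35.
Gita ∩ Pita ∩ Jun ∩ Clara: 15:10-16:25, 16:30-16:35.
Gita ∩ Pita ∩ Jun ∩ Clara ∩ Priya: 15:10-16:25, 16:30-16:35.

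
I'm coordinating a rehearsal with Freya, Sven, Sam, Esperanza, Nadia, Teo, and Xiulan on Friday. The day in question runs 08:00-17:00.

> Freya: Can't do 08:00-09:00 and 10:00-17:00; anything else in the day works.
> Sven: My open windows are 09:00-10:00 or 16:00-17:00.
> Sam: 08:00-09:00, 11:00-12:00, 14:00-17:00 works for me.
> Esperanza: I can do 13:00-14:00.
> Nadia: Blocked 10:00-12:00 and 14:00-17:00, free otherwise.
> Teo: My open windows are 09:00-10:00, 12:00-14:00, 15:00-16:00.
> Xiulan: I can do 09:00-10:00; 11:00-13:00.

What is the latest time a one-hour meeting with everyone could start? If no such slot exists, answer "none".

none

Freya free: 09:00-10:00 (invert busy blocks within the working day).
Sven free: 09:00-10:00, 16:00-17:00.
Sam free: 08:00-09:00, 11:00-12:00, 14:00-17:00.
Esperanza free: 13:00-14:00.
Nadia free: 08:00-10:00, 12:00-14:00 (invert busy blocks within the working day).
Teo free: 09:00-10:00, 12:00-14:00, 15:00-16:00.
Xiulan free: 09:00-10:00, 11:00-13:00.
Freya ∩ Sven: 09:00-10:00.
Freya ∩ Sven ∩ Sam: ∅.
Freya ∩ Sven ∩ Sam ∩ Esperanza: ∅.
Freya ∩ Sven ∩ Sam ∩ Esperanza ∩ Nadia: ∅.
Freya ∩ Sven ∩ Sam ∩ Esperanza ∩ Nadia ∩ Teo: ∅.
Freya ∩ Sven ∩ Sam ∩ Esperanza ∩ Nadia ∩ Teo ∩ Xiulan: ∅.
There is no time when everyone is free.
No common window is at least 60 minutes long.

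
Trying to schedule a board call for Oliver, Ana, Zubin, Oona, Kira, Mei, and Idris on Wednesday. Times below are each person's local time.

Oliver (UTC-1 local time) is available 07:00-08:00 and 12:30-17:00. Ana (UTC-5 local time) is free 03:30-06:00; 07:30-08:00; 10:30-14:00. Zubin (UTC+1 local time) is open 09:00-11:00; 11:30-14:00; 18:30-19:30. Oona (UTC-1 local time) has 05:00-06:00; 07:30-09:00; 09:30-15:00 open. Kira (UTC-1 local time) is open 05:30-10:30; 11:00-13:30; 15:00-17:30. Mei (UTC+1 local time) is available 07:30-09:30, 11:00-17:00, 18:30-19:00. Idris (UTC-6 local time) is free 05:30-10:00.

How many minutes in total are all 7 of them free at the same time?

0

Oliver in UTC: 08:00-09:00, 13:30-18:00 (add 1h to convert from UTC-1).
Ana in UTC: 08:30-11:00, 12:30-13:00, 15:30-19:00 (add 5h to convert from UTC-5).
Zubin in UTC: 08:00-10:00, 10:30-13:00, 17:30-18:30 (subtract 1h to convert from UTC+1).
Oona in UTC: 06:00-07:00, 08:30-10:00, 10:30-16:00 (add 1h to convert from UTC-1).
Kira in UTC: 06:30-11:30, 12:00-14:30, 16:00-18:30 (add 1h to convert from UTC-1).
Mei in UTC: 06:30-08:30, 10:00-16:00, 17:30-18:00 (subtract 1h to convert from UTC+1).
Idris in UTC: 11:30-16:00 (add 6h to convert from UTC-6).
Oliver ∩ Ana: 08:30-09:00, 15:30-18:00.
Oliver ∩ Ana ∩ Zubin: 08:30-09:00, 17:30-18:00.
Oliver ∩ Ana ∩ Zubin ∩ Oona: 08:30-09:00.
Oliver ∩ Ana ∩ Zubin ∩ Oona ∩ Kira: 08:30-09:00.
Oliver ∩ Ana ∩ Zubin ∩ Oona ∩ Kira ∩ Mei: ∅.
Oliver ∩ Ana ∩ Zubin ∩ Oona ∩ Kira ∩ Mei ∩ Idris: ∅.
There is no time when everyone is free.
There is no common window, so the total is 0 minutes.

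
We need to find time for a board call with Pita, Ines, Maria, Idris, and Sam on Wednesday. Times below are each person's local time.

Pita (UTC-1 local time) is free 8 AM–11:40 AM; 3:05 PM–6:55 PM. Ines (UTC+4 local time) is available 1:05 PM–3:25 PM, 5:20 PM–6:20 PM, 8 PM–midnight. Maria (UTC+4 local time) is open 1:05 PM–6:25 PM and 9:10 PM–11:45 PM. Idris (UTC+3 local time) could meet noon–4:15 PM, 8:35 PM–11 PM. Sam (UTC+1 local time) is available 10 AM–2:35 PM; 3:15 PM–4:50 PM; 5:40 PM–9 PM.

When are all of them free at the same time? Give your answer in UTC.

09:05-11:25, 17:35-19:45

Pita in UTC: 09:00-12:40, 16:05-19:55 (add 1h to convert from UTC-1).
Ines in UTC: 09:05-11:25, 13:20-14:20, 16:00-20:00 (subtract 4h to convert from UTC+4).
Maria in UTC: 09:05-14:25, 17:10-19:45 (subtract 4h to convert from UTC+4).
Idris in UTC: 09:00-13:15, 17:35-20:00 (subtract 3h to convert from UTC+3).
Sam in UTC: 09:00-13:35, 14:15-15:50, 16:40-20:00 (subtract 1h to convert from UTC+1).
Pita ∩ Ines: 09:05-11:25, 16:05-19:55.
Pita ∩ Ines ∩ Maria: 09:05-11:25, 17:10-19:45.
Pita ∩ Ines ∩ Maria ∩ Idris: 09:05-11:25, 17:35-19:45.
Pita ∩ Ines ∩ Maria ∩ Idris ∩ Sam: 09:05-11:25, 17:35-19:45.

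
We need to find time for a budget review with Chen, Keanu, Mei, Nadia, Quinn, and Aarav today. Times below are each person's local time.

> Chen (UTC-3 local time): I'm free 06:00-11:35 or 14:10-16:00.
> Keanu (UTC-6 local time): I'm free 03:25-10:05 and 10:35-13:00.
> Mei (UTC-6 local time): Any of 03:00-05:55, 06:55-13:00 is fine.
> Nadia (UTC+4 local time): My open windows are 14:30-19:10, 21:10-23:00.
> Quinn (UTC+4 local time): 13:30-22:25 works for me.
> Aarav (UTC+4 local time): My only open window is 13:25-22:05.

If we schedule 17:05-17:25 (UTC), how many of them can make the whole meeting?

4

Chen in UTC: 09:00-14:35, 17:10-19:00 (add 3h to convert from UTC-3).
Keanu in UTC: 09:25-16:05, 16:35-19:00 (add 6h to convert from UTC-6).
Mei in UTC: 09:00-11:55, 12:55-19:00 (add 6h to convert from UTC-6).
Nadia in UTC: 10:30-15:10, 17:10-19:00 (subtract 4h to convert from UTC+4).
Quinn in UTC: 09:30-18:25 (subtract 4h to convert from UTC+4).
Aarav in UTC: 09:25-18:05 (subtract 4h to convert from UTC+4).
Keanu, Mei, Quinn, and Aarav can make the full 17:05-17:25 slot — that's 4.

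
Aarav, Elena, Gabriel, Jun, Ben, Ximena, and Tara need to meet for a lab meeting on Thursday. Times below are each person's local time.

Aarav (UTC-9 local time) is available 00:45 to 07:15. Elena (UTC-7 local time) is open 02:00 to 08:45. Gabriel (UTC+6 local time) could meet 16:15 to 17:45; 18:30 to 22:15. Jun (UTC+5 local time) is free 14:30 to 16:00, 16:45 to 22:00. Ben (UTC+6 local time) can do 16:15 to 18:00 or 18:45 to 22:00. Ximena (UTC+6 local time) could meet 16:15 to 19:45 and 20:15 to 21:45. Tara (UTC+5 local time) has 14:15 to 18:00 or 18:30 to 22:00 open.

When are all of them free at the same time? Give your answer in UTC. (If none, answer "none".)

Aarav in UTC: 09:45-16:15 (add 9h to convert from UTC-9).
Elena in UTC: 09:00-15:45 (add 7h to convert from UTC-7).
Gabriel in UTC: 10:15-11:45, 12:30-16:15 (subtract 6h to convert from UTC+6).
Jun in UTC: 09:30-11:00, 11:45-17:00 (subtract 5h to convert from UTC+5).
Ben in UTC: 10:15-12:00, 12:45-16:00 (subtract 6h to convert from UTC+6).
Ximena in UTC: 10:15-13:45, 14:15-15:45 (subtract 6h to convert from UTC+6).
Tara in UTC: 09:15-13:00, 13:30-17:00 (subtract 5h to convert from UTC+5).
Aarav ∩ Elena: 09:45-15:45.
Aarav ∩ Elena ∩ Gabriel: 10:15-11:45, 12:30-15:45.
Aarav ∩ Elena ∩ Gabriel ∩ Jun: 10:15-11:00, 12:30-15:45.
Aarav ∩ Elena ∩ Gabriel ∩ Jun ∩ Ben: 10:15-11:00, 12:45-15:45.
Aarav ∩ Elena ∩ Gabriel ∩ Jun ∩ Ben ∩ Ximena: 10:15-11:00, 12:45-13:45, 14:15-15:45.
Aarav ∩ Elena ∩ Gabriel ∩ Jun ∩ Ben ∩ Ximena ∩ Tara: 10:15-11:00, 12:45-13:00, 13:30-13:45, 14:15-15:45.

10:15-11:00, 12:45-13:00, 13:30-13:45, 14:15-15:45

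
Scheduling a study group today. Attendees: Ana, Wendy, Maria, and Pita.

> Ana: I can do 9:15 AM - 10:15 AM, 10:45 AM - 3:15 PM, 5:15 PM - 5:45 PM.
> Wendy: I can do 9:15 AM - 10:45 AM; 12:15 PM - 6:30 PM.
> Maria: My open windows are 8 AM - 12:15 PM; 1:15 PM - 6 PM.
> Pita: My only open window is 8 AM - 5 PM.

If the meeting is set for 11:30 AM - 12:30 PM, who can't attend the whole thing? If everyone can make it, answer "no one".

Maria, Wendy

Ana: free for 11:30-12:30. Wendy: not fully free for 11:30-12:30. Maria: not fully free for 11:30-12:30. Pita: free for 11:30-12:30.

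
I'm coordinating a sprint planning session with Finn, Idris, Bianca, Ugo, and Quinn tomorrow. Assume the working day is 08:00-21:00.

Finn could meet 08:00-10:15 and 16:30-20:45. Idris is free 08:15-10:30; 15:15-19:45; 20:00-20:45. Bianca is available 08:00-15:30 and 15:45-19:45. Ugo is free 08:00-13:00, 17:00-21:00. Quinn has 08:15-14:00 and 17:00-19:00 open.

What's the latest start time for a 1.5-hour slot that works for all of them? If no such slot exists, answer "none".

Finn ∩ Idris: 08:15-10:15, 16:30-19:45, 20:00-20:45.
Finn ∩ Idris ∩ Bianca: 08:15-10:15, 16:30-19:45.
Finn ∩ Idris ∩ Bianca ∩ Ugo: 08:15-10:15, 17:00-19:45.
Finn ∩ Idris ∩ Bianca ∩ Ugo ∩ Quinn: 08:15-10:15, 17:00-19:00.
Those are the intersection windows.
The last common window of at least 90 minutes is 17:00-19:00; a 90-minute meeting can start as late as 17:30 and still end by 19:00.

17:30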